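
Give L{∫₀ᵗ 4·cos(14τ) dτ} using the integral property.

L{∫₀ᵗ f(τ)dτ} = F(s)/s with F(s) = 4s/(s² + 196), so the result is (4s/(s² + 196))/s = 4/(s² + 196)

Final answer: 4/(s² + 196)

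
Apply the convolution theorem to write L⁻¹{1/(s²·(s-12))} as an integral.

1/(s²·(s-12)) = (1/s^2)·(1/(s-12)) = L{t}·L{e^(12t)}. So f(t) = t*e^(12t) = ∫₀ᵗ τ·e^(12(t-τ)) dτ

Final answer: ∫₀ᵗ τ·e^(12(t-τ)) dτ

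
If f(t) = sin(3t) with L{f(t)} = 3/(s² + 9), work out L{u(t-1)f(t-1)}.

Time shift theorem: L{u(t-a)f(t-a)} = e^(-as)F(s). Here a=1, F(s) = 3/(s² + 9), so L{u(t-1)f(t-1)} = e^(-s)·3/(s² + 9)

Final answer: e^(-s)·3/(s² + 9)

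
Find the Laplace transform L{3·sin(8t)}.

L{sin(ωt)} = ω/(s² + ω²), so L{sin(8t)} = 8/(s² + 64). Then L{3·sin(8t)} = 3·8/(s² + 64) = 24/(s² + 64)

Final answer: 24/(s² + 64)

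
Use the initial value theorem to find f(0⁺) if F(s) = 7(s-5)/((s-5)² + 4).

f(0⁺) = lim_{s→∞} sF(s) = lim_{s→∞} 7s(s-5)/((s-5)² + 4) = 7

Final answer: 7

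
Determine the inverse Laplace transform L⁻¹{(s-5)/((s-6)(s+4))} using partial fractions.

Using partial fractions, f(t) = (e^(6t) + 9e^(-4t))/10

Final answer: (e^(6t) + 9e^(-4t))/10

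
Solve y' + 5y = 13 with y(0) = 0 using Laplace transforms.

sY + 5Y = 13/s. Y = 13/(s(s+5)). Partial fractions: Y = 13/5/s - 13/5/(s+5)

Final answer: y(t) = 13/5(1 - e^(-5t))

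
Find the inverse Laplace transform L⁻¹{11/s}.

L⁻¹{c/s} = c, so L⁻¹{11/s} = 11

Final answer: 11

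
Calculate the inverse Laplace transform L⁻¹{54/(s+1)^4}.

L⁻¹{n!/(s-a)^(n+1)} = t^n·e^(at) with n=3, a=-1. So L⁻¹{6/(s+1)^4} = t^3·e^(-t), and L⁻¹{54/(s+1)^4} = (54/6)·t^3·e^(-t) = 9·t^3·e^(-t)

Final answer: 9·t^3·e^(-t)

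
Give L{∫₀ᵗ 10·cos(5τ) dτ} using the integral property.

L{∫₀ᵗ f(τ)dτ} = F(s)/s with F(s) = 10s/(s² + 25), so the result is (10s/(s² + 25))/s = 10/(s² + 25)

Final answer: 10/(s² + 25)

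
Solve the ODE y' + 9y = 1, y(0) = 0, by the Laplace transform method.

sY + 9Y = 1/s. Y = 1/(s(s+9)). Partial fractions: Y = 1/9/s - 1/9/(s+9)

Final answer: y(t) = 1/9(1 - e^(-9t))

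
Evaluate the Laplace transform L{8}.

L{8} = 8 · L{1} = 8/s

Final answer: 8/s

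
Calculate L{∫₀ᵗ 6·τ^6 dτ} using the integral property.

L{∫₀ᵗ f(τ)dτ} = F(s)/s with f(t) = 6t^6. F(s) = 4320/s^7, so L{∫₀ᵗ 6·τ^6 dτ} = (4320/s^7)/s = 4320/s^8. (Check: ∫₀ᵗ 6·τ^6 dτ = 6t^7/7.)

Final answer: 4320/s^8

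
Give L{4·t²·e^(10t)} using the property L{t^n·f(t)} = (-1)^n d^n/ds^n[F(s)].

L{e^(10t)} = 1/(s-10). d/ds[1/(s-10)] = -1/(s-10)². d²/ds²[1/(s-10)] = 2/(s-10)³. So L{t²·e^(10t)} = (-1)² · 2/(s-10)³ = 2/(s-10)³. Then L{4·t²·e^(10t)} = 4·2/(s-10)³ = 8/(s-10)³

Final answer: 8/(s-10)³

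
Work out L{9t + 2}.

L{9t + 2} = 9·L{t} + 2·L{1} = 9/s² + 2/s

Final answer: 9/s² + 2/s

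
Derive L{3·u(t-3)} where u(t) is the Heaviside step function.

L{u(t-a)} = e^(-as)/s. Here a=3, so L{u(t-3)} = e^(-3s)/s, and L{3·u(t-3)} = 3·e^(-3s)/s

Final answer: 3·e^(-3s)/s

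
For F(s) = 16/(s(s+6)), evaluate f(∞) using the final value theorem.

f(∞) = lim_{s→0} s·16/(s(s+6)) = lim_{s→0} 16/(s+6) = 16/6 = 8/3

Final answer: 8/3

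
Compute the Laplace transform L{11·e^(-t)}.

L{e^(at)} = 1/(s-a), so L{e^(-t)} = 1/(s+1). Then L{11·e^(-t)} = 11/(s+1)

Final answer: 11/(s+1)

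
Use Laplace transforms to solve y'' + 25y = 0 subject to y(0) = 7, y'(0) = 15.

L{y''} + 25L{y} = 0. s²Y - 7s - 15 + 25Y = 0. Y(s² + 25) = 7s + 15. Y = (7s + 15)/(s² + 25). Inverting: y(t) = 7cos(5t) + 3sin(5t)

Final answer: y(t) = 7cos(5t) + 3sin(5t)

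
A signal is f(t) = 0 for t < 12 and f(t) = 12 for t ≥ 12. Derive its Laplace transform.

f(t) = 12·u(t-12). L{u(t-12)} = e^(-12s)/s, so L{f(t)} = 12·e^(-12s)/s

Final answer: 12·e^(-12s)/s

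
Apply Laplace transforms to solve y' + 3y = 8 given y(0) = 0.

sY + 3Y = 8/s. Y = 8/(s(s+3)). Partial fractions: Y = 8/3/s - 8/3/(s+3)

Final answer: y(t) = 8/3(1 - e^(-3t))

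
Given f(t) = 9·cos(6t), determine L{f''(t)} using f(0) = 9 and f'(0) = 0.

F(s) = 9s/(s² + 36). L{f''(t)} = s²F(s) - sf(0) - f'(0) = 9s³/(s² + 36) - 9s = (9s³ - 9s(s² + 36))/(s² + 36) = -324s/(s² + 36)

Final answer: -324s/(s² + 36)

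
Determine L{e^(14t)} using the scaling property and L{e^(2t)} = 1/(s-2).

Using L{f(at)} = (1/a)F(s/a) with a=7 and f(t) = e^(2t): L{e^(14t)} = (1/7) · 1/((s/7)-2) = (1/7) · 7/(s-14) = 1/(s-14)

Final answer: 1/(s-14)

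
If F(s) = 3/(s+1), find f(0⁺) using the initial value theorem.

f(0⁺) = lim_{s→∞} s·3/(s+1) = lim_{s→∞} 3s/(s+1) = 3

Final answer: 3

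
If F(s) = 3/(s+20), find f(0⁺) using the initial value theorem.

f(0⁺) = lim_{s→∞} s·3/(s+20) = lim_{s→∞} 3s/(s+20) = 3

Final answer: 3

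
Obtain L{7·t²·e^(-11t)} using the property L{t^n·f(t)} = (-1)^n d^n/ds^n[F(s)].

L{e^(-11t)} = 1/(s+11). d/ds[1/(s+11)] = -1/(s+11)². d²/ds²[1/(s+11)] = 2/(s+11)³. So L{t²·e^(-11t)} = (-1)² · 2/(s+11)³ = 2/(s+11)³. Then L{7·t²·e^(-11t)} = 7·2/(s+11)³ = 14/(s+11)³

Final answer: 14/(s+11)³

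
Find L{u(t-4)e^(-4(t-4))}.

u(t-a)f(t-a) with f(t)=e^(-4t). L{e^(-4t)} = 1/(s+4). By time shift: e^(-4s)/(s+4)

Final answer: e^(-4s)/(s+4)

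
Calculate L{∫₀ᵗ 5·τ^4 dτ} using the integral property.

L{∫₀ᵗ f(τ)dτ} = F(s)/s with f(t) = 5t^4. F(s) = 120/s^5, so L{∫₀ᵗ 5·τ^4 dτ} = (120/s^5)/s = 120/s^6. (Check: ∫₀ᵗ 5·τ^4 dτ = 5t^5/5.)

Final answer: 120/s^6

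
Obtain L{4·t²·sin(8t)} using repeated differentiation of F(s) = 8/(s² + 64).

F(s) = 8/(s² + 64). F'(s) = -16s/(s² + 64)². F''(s) = -16(64 - 3s²)/(s² + 64)³ = (48s² - 1024)/(s² + 64)³. So L{t²·sin(8t)} = (-1)² F''(s) = (48s² - 1024)/(s² + 64)³. Then L{4·t²·sin(8t)} = 4·(48s² - 1024)/(s² + 64)³ = (192s² - 4096)/(s² + 64)³

Final answer: (192s² - 4096)/(s² + 64)³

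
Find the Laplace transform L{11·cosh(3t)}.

L{cosh(ωt)} = s/(s² - ω²), so L{cosh(3t)} = s/(s² - 9). Then L{11·cosh(3t)} = 11·s/(s² - 9) = 11s/(s² - 9)

Final answer: 11s/(s² - 9)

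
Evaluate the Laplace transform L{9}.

L{9} = 9 · L{1} = 9/s

Final answer: 9/s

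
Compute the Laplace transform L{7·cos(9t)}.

L{cos(ωt)} = s/(s² + ω²), so L{cos(9t)} = s/(s² + 81). Then L{7·cos(9t)} = 7·s/(s² + 81) = 7s/(s² + 81)

Final answer: 7s/(s² + 81)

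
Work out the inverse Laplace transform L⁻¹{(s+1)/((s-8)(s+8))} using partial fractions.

Using partial fractions, f(t) = (9e^(8t) + 7e^(-8t))/16

Final answer: (9e^(8t) + 7e^(-8t))/16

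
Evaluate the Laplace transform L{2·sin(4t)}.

L{sin(ωt)} = ω/(s² + ω²), so L{sin(4t)} = 4/(s² + 16). Then L{2·sin(4t)} = 2·4/(s² + 16) = 8/(s² + 16)

Final answer: 8/(s² + 16)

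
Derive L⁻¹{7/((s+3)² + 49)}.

Form: b/((s-a)² + b²) → e^(at)sin(bt). With a=-3, b=7

Final answer: e^(-3t)·sin(7t)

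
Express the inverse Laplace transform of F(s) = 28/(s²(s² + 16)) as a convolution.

28/(s²(s² + 16)) = (1/s²)·(28/(s² + 16)) = L{t}·L{7·sin(4t)}. So f(t) = t*(7·sin(4t)) = ∫₀ᵗ 7τ·sin(4(t-τ)) dτ

Final answer: ∫₀ᵗ 7τ·sin(4(t-τ)) dτ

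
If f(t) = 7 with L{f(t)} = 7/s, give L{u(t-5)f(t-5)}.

Time shift theorem: L{u(t-a)f(t-a)} = e^(-as)F(s). Here a=5, F(s) = 7/s, so L{u(t-5)f(t-5)} = e^(-5s)·7/s

Final answer: e^(-5s)·7/s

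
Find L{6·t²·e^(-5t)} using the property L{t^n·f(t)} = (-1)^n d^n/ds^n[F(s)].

L{e^(-5t)} = 1/(s+5). d/ds[1/(s+5)] = -1/(s+5)². d²/ds²[1/(s+5)] = 2/(s+5)³. So L{t²·e^(-5t)} = (-1)² · 2/(s+5)³ = 2/(s+5)³. Then L{6·t²·e^(-5t)} = 6·2/(s+5)³ = 12/(s+5)³

Final answer: 12/(s+5)³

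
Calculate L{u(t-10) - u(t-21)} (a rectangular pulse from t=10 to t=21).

L{u(t-a)} = e^(-as)/s. L{u(t-10) - u(t-21)} = (e^(-10s) - e^(-21s))/s

Final answer: (e^(-10s) - e^(-21s))/s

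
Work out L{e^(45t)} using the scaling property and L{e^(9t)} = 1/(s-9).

Using L{f(at)} = (1/a)F(s/a) with a=5 and f(t) = e^(9t): L{e^(45t)} = (1/5) · 1/((s/5)-9) = (1/5) · 5/(s-45) = 1/(s-45)

Final answer: 1/(s-45)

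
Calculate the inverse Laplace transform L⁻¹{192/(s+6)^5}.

L⁻¹{n!/(s-a)^(n+1)} = t^n·e^(at) with n=4, a=-6. So L⁻¹{24/(s+6)^5} = t^4·e^(-6t), and L⁻¹{192/(s+6)^5} = (192/24)·t^4·e^(-6t) = 8·t^4·e^(-6t)

Final answer: 8·t^4·e^(-6t)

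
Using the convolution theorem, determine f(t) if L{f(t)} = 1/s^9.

1/s^9 = (1/s)·(1/s^8) = L{1}·L{t^7/5040}. By convolution, f(t) = 1*t^7/5040 = ∫₀ᵗ 1·τ^7/5040 dτ = t^8/40320

Final answer: t^8/40320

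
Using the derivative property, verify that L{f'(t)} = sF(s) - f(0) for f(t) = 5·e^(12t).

f'(t) = 60e^(12t). Direct: L{f'(t)} = 60/(s-12). Property: s·5/(s-12) - 5 = (5s - 5(s-12))/(s-12) = 60/(s-12). ✓

Final answer: 60/(s-12)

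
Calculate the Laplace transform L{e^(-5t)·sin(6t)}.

L{e^(at)·sin(ωt)} = ω/((s-a)² + ω²), so L{e^(-5t)·sin(6t)} = 6/((s+5)² + 36)

Final answer: 6/((s+5)² + 36)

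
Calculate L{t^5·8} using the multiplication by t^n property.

L{8} = 8/s. d^1/ds^1[1/s] = -1/s². d^2/ds^2[1/s] = 2/s^3. d^3/ds^3[1/s] = -6/s^4. d^4/ds^4[1/s] = 24/s^5. d^5/ds^5[1/s] = -120/s^6. So L{t^5} = (-1)^{5}·-120/s^6 = 120/s^6. Then L{t^5·8} = 8·120/s^6 = 960/s^6

Final answer: 960/s^6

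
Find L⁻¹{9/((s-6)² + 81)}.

Form: b/((s-a)² + b²) → e^(at)sin(bt). With a=6, b=9

Final answer: e^(6t)·sin(9t)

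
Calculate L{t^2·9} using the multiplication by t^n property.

L{9} = 9/s. d^1/ds^1[1/s] = -1/s². d^2/ds^2[1/s] = 2/s^3. So L{t^2} = (-1)^{2}·2/s^3 = 2/s^3. Then L{t^2·9} = 9·2/s^3 = 18/s^3

Final answer: 18/s^3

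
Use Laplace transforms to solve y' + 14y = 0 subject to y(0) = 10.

L{y'} + 14L{y} = 0. sY - 10 + 14Y = 0. Y(s+14) = 10. Y = 10/(s+14)

Final answer: y(t) = 10e^(-14t)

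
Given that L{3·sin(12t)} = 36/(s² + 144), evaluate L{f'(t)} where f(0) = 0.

L{f'(t)} = s·F(s) - f(0) = s·36/(s² + 144) - 0 = 36s/(s² + 144)

Final answer: 36s/(s² + 144)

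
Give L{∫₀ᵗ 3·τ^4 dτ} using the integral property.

L{∫₀ᵗ f(τ)dτ} = F(s)/s with f(t) = 3t^4. F(s) = 72/s^5, so L{∫₀ᵗ 3·τ^4 dτ} = (72/s^5)/s = 72/s^6. (Check: ∫₀ᵗ 3·τ^4 dτ = 3t^5/5.)

Final answer: 72/s^6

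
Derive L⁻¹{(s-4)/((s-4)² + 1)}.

Using frequency shift: L⁻¹{(s-a)/((s-a)² + b²)} = e^(at)cos(bt). Here a=4, b=1

Final answer: e^(4t)·cos(t)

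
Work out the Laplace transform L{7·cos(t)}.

L{cos(ωt)} = s/(s² + ω²), so L{cos(t)} = s/(s² + 1). Then L{7·cos(t)} = 7·s/(s² + 1) = 7s/(s² + 1)

Final answer: 7s/(s² + 1)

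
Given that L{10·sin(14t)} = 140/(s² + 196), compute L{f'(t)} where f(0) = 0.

L{f'(t)} = s·F(s) - f(0) = s·140/(s² + 196) - 0 = 140s/(s² + 196)

Final answer: 140s/(s² + 196)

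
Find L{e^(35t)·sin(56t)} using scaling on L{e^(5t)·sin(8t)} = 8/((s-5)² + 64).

Scaling with a=7: L{e^(35t)·sin(56t)} = (1/7) · 8/((s/7-5)² + 64). Simplifying: 56/((s-35)² + 3136)

Final answer: 56/((s-35)² + 3136)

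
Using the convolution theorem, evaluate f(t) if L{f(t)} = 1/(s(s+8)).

1/(s(s+8)) = (1/s)·(1/(s+8)) = L{1}·L{e^(-8t)}. By convolution, f(t) = 1*e^(-8t) = ∫₀ᵗ 1·e^(-8τ) dτ = (1 - e^(-8t))/8

Final answer: (1 - e^(-8t))/8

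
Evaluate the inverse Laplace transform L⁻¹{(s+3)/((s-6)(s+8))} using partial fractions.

Using partial fractions, f(t) = (9e^(6t) + 5e^(-8t))/14

Final answer: (9e^(6t) + 5e^(-8t))/14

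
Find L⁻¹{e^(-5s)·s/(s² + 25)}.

L⁻¹{s/(s² + 25)} = cos(5t). By the time shift theorem, L⁻¹{e^(-as)F(s)} = u(t-a)f(t-a) with a=5, so L⁻¹{e^(-5s)·s/(s² + 25)} = u(t-5)·cos(5(t-5))

Final answer: u(t-5)·cos(5(t-5))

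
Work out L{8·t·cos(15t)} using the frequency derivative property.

L{cos(15t)} = s/(s² + 225). Derivative: d/ds[s/(s² + 225)] = [(s² + 225) - s·2s]/(s² + 225)² = (225 - s²)/(s² + 225)². So L{t·cos(15t)} = -F'(s) = (s² - 225)/(s² + 225)². Then L{8·t·cos(15t)} = 8·(s² - 225)/(s² + 225)²

Final answer: 8·(s² - 225)/(s² + 225)²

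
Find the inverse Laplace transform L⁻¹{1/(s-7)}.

L⁻¹{1/(s-a)} = e^(at), so L⁻¹{1/(s-7)} = e^(7t)

Final answer: e^(7t)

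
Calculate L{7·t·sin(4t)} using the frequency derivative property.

L{sin(4t)} = 4/(s² + 16). By L{t·f(t)} = -F'(s): -d/ds[4/(s² + 16)] = -(4)·(-2s)/(s² + 16)² = 8s/(s² + 16)². Then L{7·t·sin(4t)} = 7·8s/(s² + 16)² = 56s/(s² + 16)²

Final answer: 56s/(s² + 16)²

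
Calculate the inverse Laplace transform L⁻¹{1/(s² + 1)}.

L⁻¹{1/(s² + 1)} = sin(t)

Final answer: sin(t)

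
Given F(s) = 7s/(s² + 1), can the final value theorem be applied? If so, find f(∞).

The final value theorem requires all poles of sF(s) in the left half-plane. sF(s) = 7s²/(s² + 1) has poles at s = ±1i (imaginary axis). Theorem does NOT apply (oscillatory system).

Final answer: Not applicable (oscillatory)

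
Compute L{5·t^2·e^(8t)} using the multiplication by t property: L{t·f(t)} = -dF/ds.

Using L{t^n·e^(at)} = n!/(s-a)^(n+1), L{t^2·e^(8t)} = 2/(s-8)^3, so L{5·t^2·e^(8t)} = 5·2/(s-8)^3 = 10/(s-8)^3

Final answer: 10/(s-8)^3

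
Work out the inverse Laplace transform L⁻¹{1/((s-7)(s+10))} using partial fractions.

Decompose: A/(s-7) + B/(s+10). A = 1/17, B = -1/17. f(t) = (e^(7t) - e^(-10t))/17

Final answer: (e^(7t) - e^(-10t))/17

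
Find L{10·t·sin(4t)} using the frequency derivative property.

L{sin(4t)} = 4/(s² + 16). By L{t·f(t)} = -F'(s): -d/ds[4/(s² + 16)] = -(4)·(-2s)/(s² + 16)² = 8s/(s² + 16)². Then L{10·t·sin(4t)} = 10·8s/(s² + 16)² = 80s/(s² + 16)²

Final answer: 80s/(s² + 16)²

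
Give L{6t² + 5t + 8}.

L{6t² + 5t + 8} = 6·2/s³ + 5/s² + 8/s = 12/s³ + 5/s² + 8/s

Final answer: 12/s³ + 5/s² + 8/s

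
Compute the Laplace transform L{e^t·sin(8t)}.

L{e^(at)·sin(ωt)} = ω/((s-a)² + ω²), so L{e^t·sin(8t)} = 8/((s-1)² + 64)

Final answer: 8/((s-1)² + 64)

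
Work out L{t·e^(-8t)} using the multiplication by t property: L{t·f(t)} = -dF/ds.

Using L{t^n·e^(at)} = n!/(s-a)^(n+1), L{t·e^(-8t)} = 1/(s+8)^2

Final answer: 1/(s+8)^2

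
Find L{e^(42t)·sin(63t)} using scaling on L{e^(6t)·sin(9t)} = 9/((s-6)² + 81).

Scaling with a=7: L{e^(42t)·sin(63t)} = (1/7) · 9/((s/7-6)² + 81). Simplifying: 63/((s-42)² + 3969)

Final answer: 63/((s-42)² + 3969)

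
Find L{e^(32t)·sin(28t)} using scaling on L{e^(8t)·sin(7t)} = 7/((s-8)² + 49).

Scaling with a=4: L{e^(32t)·sin(28t)} = (1/4) · 7/((s/4-8)² + 49). Simplifying: 28/((s-32)² + 784)

Final answer: 28/((s-32)² + 784)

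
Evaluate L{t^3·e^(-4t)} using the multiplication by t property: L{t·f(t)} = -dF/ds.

Using L{t^n·e^(at)} = n!/(s-a)^(n+1), L{t^3·e^(-4t)} = 6/(s+4)^4

Final answer: 6/(s+4)^4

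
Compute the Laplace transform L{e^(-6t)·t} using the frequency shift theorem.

L{e^(at)·t^n} = n!/(s-a)^(n+1), so L{e^(-6t)·t} = 1/(s+6)^2

Final answer: 1/(s+6)^2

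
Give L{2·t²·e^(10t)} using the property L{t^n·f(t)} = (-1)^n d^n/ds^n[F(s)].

L{e^(10t)} = 1/(s-10). d/ds[1/(s-10)] = -1/(s-10)². d²/ds²[1/(s-10)] = 2/(s-10)³. So L{t²·e^(10t)} = (-1)² · 2/(s-10)³ = 2/(s-10)³. Then L{2·t²·e^(10t)} = 2·2/(s-10)³ = 4/(s-10)³

Final answer: 4/(s-10)³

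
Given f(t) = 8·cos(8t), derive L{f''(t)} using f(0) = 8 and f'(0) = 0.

F(s) = 8s/(s² + 64). L{f''(t)} = s²F(s) - sf(0) - f'(0) = 8s³/(s² + 64) - 8s = (8s³ - 8s(s² + 64))/(s² + 64) = -512s/(s² + 64)

Final answer: -512s/(s² + 64)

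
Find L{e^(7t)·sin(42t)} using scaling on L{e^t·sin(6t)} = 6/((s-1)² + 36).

Scaling with a=7: L{e^(7t)·sin(42t)} = (1/7) · 6/((s/7-1)² + 36). Simplifying: 42/((s-7)² + 1764)

Final answer: 42/((s-7)² + 1764)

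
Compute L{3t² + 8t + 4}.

L{3t² + 8t + 4} = 3·2/s³ + 8/s² + 4/s = 6/s³ + 8/s² + 4/s

Final answer: 6/s³ + 8/s² + 4/s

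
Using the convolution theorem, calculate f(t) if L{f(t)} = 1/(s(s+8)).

1/(s(s+8)) = (1/s)·(1/(s+8)) = L{1}·L{e^(-8t)}. By convolution, f(t) = 1*e^(-8t) = ∫₀ᵗ 1·e^(-8τ) dτ = (1 - e^(-8t))/8

Final answer: (1 - e^(-8t))/8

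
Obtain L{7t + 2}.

L{7t + 2} = 7·L{t} + 2·L{1} = 7/s² + 2/s

Final answer: 7/s² + 2/s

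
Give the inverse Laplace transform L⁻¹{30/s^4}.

L⁻¹{n!/s^(n+1)} = t^n with n=3. So L⁻¹{6/s^4} = t^3, and L⁻¹{30/s^4} = (30/6)·t^3 = 5·t^3

Final answer: 5·t^3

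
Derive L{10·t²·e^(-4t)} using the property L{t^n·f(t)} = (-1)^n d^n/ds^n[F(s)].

L{e^(-4t)} = 1/(s+4). d/ds[1/(s+4)] = -1/(s+4)². d²/ds²[1/(s+4)] = 2/(s+4)³. So L{t²·e^(-4t)} = (-1)² · 2/(s+4)³ = 2/(s+4)³. Then L{10·t²·e^(-4t)} = 10·2/(s+4)³ = 20/(s+4)³

Final answer: 20/(s+4)³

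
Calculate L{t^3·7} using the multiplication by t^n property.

L{7} = 7/s. d^1/ds^1[1/s] = -1/s². d^2/ds^2[1/s] = 2/s^3. d^3/ds^3[1/s] = -6/s^4. So L{t^3} = (-1)^{3}·-6/s^4 = 6/s^4. Then L{t^3·7} = 7·6/s^4 = 42/s^4

Final answer: 42/s^4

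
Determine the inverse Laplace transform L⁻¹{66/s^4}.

L⁻¹{n!/s^(n+1)} = t^n with n=3. So L⁻¹{6/s^4} = t^3, and L⁻¹{66/s^4} = (66/6)·t^3 = 11·t^3

Final answer: 11·t^3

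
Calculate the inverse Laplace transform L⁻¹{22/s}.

L⁻¹{c/s} = c, so L⁻¹{22/s} = 22

Final answer: 22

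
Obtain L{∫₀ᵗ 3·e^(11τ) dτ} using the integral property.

L{∫₀ᵗ f(τ)dτ} = F(s)/s with F(s) = 3/(s-11), so L{∫₀ᵗ 3·e^(11τ) dτ} = 3/(s(s-11))

Final answer: 3/(s(s-11))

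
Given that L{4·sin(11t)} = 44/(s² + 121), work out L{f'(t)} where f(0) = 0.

L{f'(t)} = s·F(s) - f(0) = s·44/(s² + 121) - 0 = 44s/(s² + 121)

Final answer: 44s/(s² + 121)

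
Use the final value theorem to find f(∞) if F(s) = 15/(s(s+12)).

f(∞) = lim_{s→0} s·15/(s(s+12)) = lim_{s→0} 15/(s+12) = 15/12 = 5/4

Final answer: 5/4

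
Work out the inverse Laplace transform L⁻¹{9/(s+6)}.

L⁻¹{1/(s-a)} = e^(at), so L⁻¹{1/(s+6)} = e^(-6t), and L⁻¹{9/(s+6)} = 9·e^(-6t)

Final answer: 9·e^(-6t)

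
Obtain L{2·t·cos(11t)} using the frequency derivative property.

L{cos(11t)} = s/(s² + 121). Derivative: d/ds[s/(s² + 121)] = [(s² + 121) - s·2s]/(s² + 121)² = (121 - s²)/(s² + 121)². So L{t·cos(11t)} = -F'(s) = (s² - 121)/(s² + 121)². Then L{2·t·cos(11t)} = 2·(s² - 121)/(s² + 121)²

Final answer: 2·(s² - 121)/(s² + 121)²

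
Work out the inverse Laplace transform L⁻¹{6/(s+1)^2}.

L⁻¹{n!/(s-a)^(n+1)} = t^n·e^(at) with n=1, a=-1. So L⁻¹{1/(s+1)^2} = t·e^(-t), and L⁻¹{6/(s+1)^2} = (6/1)·t·e^(-t) = 6·t·e^(-t)

Final answer: 6·t·e^(-t)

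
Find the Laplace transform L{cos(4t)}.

L{cos(ωt)} = s/(s² + ω²), so L{cos(4t)} = s/(s² + 16)

Final answer: s/(s² + 16)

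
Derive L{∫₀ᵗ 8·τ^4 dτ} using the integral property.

L{∫₀ᵗ f(τ)dτ} = F(s)/s with f(t) = 8t^4. F(s) = 192/s^5, so L{∫₀ᵗ 8·τ^4 dτ} = (192/s^5)/s = 192/s^6. (Check: ∫₀ᵗ 8·τ^4 dτ = 8t^5/5.)

Final answer: 192/s^6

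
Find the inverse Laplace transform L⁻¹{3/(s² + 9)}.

L⁻¹{3/(s² + 9)} = sin(3t)

Final answer: sin(3t)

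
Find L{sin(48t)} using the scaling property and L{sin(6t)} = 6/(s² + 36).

Using L{f(at)} = (1/a)F(s/a) with a=8: L{sin(48t)} = (1/8) · 6/((s/8)² + 36) = (1/8) · 6·64/(s² + 2304) = 48/(s² + 2304)

Final answer: 48/(s² + 2304)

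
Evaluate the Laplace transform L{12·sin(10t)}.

L{sin(ωt)} = ω/(s² + ω²), so L{sin(10t)} = 10/(s² + 100). Then L{12·sin(10t)} = 12·10/(s² + 100) = 120/(s² + 100)

Final answer: 120/(s² + 100)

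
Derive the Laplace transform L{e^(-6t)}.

L{e^(at)} = 1/(s-a), so L{e^(-6t)} = 1/(s+6)

Final answer: 1/(s+6)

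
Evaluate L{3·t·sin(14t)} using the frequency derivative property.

L{sin(14t)} = 14/(s² + 196). By L{t·f(t)} = -F'(s): -d/ds[14/(s² + 196)] = -(14)·(-2s)/(s² + 196)² = 28s/(s² + 196)². Then L{3·t·sin(14t)} = 3·28s/(s² + 196)² = 84s/(s² + 196)²

Final answer: 84s/(s² + 196)²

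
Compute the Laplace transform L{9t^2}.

L{9t^2} = 9 · L{t^2} = 9 · 2/s^3 = 18/s^3

Final answer: 18/s^3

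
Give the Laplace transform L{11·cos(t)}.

L{cos(ωt)} = s/(s² + ω²), so L{cos(t)} = s/(s² + 1). Then L{11·cos(t)} = 11·s/(s² + 1) = 11s/(s² + 1)

Final answer: 11s/(s² + 1)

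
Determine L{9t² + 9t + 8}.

L{9t² + 9t + 8} = 9·2/s³ + 9/s² + 8/s = 18/s³ + 9/s² + 8/s

Final answer: 18/s³ + 9/s² + 8/s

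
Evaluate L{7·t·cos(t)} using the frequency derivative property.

L{cos(t)} = s/(s² + 1). Derivative: d/ds[s/(s² + 1)] = [(s² + 1) - s·2s]/(s² + 1)² = (1 - s²)/(s² + 1)². So L{t·cos(t)} = -F'(s) = (s² - 1)/(s² + 1)². Then L{7·t·cos(t)} = 7·(s² - 1)/(s² + 1)²

Final answer: 7·(s² - 1)/(s² + 1)²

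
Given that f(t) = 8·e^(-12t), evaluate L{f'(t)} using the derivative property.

f(0) = 8, F(s) = 8/(s+12). L{f'(t)} = s·F(s) - f(0) = 8s/(s+12) - 8 = (8s - 8(s+12))/(s+12) = -96/(s+12)

Final answer: -96/(s+12)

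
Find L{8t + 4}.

L{8t + 4} = 8·L{t} + 4·L{1} = 8/s² + 4/s

Final answer: 8/s² + 4/s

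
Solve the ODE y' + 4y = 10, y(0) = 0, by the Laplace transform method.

sY + 4Y = 10/s. Y = 10/(s(s+4)). Partial fractions: Y = 5/2/s - 5/2/(s+4)

Final answer: y(t) = 5/2(1 - e^(-4t))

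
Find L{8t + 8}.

L{8t + 8} = 8·L{t} + 8·L{1} = 8/s² + 8/s

Final answer: 8/s² + 8/s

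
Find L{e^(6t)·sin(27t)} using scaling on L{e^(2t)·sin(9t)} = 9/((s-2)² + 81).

Scaling with a=3: L{e^(6t)·sin(27t)} = (1/3) · 9/((s/3-2)² + 81). Simplifying: 27/((s-6)² + 729)

Final answer: 27/((s-6)² + 729)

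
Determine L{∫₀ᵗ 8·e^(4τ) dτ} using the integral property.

L{∫₀ᵗ f(τ)dτ} = F(s)/s with F(s) = 8/(s-4), so L{∫₀ᵗ 8·e^(4τ) dτ} = 8/(s(s-4))

Final answer: 8/(s(s-4))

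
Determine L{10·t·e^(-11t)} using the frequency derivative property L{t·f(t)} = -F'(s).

L{e^(-11t)} = 1/(s+11). By frequency derivative: L{t·e^(-11t)} = -d/ds[1/(s+11)] = -(-1)/(s+11)² = 1/(s+11)². Then L{10·t·e^(-11t)} = 10·1/(s+11)² = 10/(s+11)²

Final answer: 10/(s+11)²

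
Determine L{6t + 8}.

L{6t + 8} = 6·L{t} + 8·L{1} = 6/s² + 8/s

Final answer: 6/s² + 8/s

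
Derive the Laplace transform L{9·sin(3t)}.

L{sin(ωt)} = ω/(s² + ω²), so L{sin(3t)} = 3/(s² + 9). Then L{9·sin(3t)} = 9·3/(s² + 9) = 27/(s² + 9)

Final answer: 27/(s² + 9)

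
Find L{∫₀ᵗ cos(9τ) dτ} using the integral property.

L{∫₀ᵗ f(τ)dτ} = F(s)/s with F(s) = s/(s² + 81), so the result is (s/(s² + 81))/s = 1/(s² + 81)

Final answer: 1/(s² + 81)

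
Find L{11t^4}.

L{t^n} = n!/s^(n+1). So L{11t^4} = 11·4!/s^5 = 264/s^5

Final answer: 264/s^5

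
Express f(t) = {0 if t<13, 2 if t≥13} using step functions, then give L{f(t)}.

f(t) = 2·u(t-13). L{u(t-13)} = e^(-13s)/s, so L{f(t)} = 2·e^(-13s)/s

Final answer: 2·e^(-13s)/s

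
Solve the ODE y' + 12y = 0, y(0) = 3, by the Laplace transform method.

L{y'} + 12L{y} = 0. sY - 3 + 12Y = 0. Y(s+12) = 3. Y = 3/(s+12)

Final answer: y(t) = 3e^(-12t)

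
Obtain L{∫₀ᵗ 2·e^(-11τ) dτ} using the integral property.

L{∫₀ᵗ f(τ)dτ} = F(s)/s with F(s) = 2/(s+11), so L{∫₀ᵗ 2·e^(-11τ) dτ} = 2/(s(s+11))

Final answer: 2/(s(s+11))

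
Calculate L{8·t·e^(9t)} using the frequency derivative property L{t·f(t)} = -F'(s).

L{e^(9t)} = 1/(s-9). By frequency derivative: L{t·e^(9t)} = -d/ds[1/(s-9)] = -(-1)/(s-9)² = 1/(s-9)². Then L{8·t·e^(9t)} = 8·1/(s-9)² = 8/(s-9)²

Final answer: 8/(s-9)²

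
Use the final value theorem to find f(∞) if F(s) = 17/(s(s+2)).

f(∞) = lim_{s→0} s·17/(s(s+2)) = lim_{s→0} 17/(s+2) = 17/2 = 17/2

Final answer: 17/2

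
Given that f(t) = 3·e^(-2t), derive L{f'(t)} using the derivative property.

f(0) = 3, F(s) = 3/(s+2). L{f'(t)} = s·F(s) - f(0) = 3s/(s+2) - 3 = (3s - 3(s+2))/(s+2) = -6/(s+2)

Final answer: -6/(s+2)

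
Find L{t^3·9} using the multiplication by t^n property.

L{9} = 9/s. d^1/ds^1[1/s] = -1/s². d^2/ds^2[1/s] = 2/s^3. d^3/ds^3[1/s] = -6/s^4. So L{t^3} = (-1)^{3}·-6/s^4 = 6/s^4. Then L{t^3·9} = 9·6/s^4 = 54/s^4

Final answer: 54/s^4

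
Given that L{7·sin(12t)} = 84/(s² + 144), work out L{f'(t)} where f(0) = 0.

L{f'(t)} = s·F(s) - f(0) = s·84/(s² + 144) - 0 = 84s/(s² + 144)

Final answer: 84s/(s² + 144)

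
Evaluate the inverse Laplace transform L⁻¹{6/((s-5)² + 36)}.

Using frequency shift, L⁻¹{6/((s-5)² + 36)} = e^(5t)·sin(6t)

Final answer: e^(5t)·sin(6t)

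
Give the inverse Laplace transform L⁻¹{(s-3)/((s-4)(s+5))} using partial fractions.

Using partial fractions, f(t) = (e^(4t) + 8e^(-5t))/9

Final answer: (e^(4t) + 8e^(-5t))/9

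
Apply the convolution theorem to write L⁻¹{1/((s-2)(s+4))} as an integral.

1/((s-2)(s+4)) = (1/(s-2))·(1/(s+4)) = L{e^(2t)}·L{e^(-4t)}. So f(t) = e^(2t)*e^(-4t) = ∫₀ᵗ e^(2τ)·e^(-4(t-τ)) dτ

Final answer: ∫₀ᵗ e^(2τ)·e^(-4(t-τ)) dτ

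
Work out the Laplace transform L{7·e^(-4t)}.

L{e^(at)} = 1/(s-a), so L{e^(-4t)} = 1/(s+4). Then L{7·e^(-4t)} = 7/(s+4)

Final answer: 7/(s+4)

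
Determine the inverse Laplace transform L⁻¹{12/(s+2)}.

L⁻¹{1/(s-a)} = e^(at), so L⁻¹{1/(s+2)} = e^(-2t), and L⁻¹{12/(s+2)} = 12·e^(-2t)

Final answer: 12·e^(-2t)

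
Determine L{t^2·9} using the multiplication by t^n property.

L{9} = 9/s. d^1/ds^1[1/s] = -1/s². d^2/ds^2[1/s] = 2/s^3. So L{t^2} = (-1)^{2}·2/s^3 = 2/s^3. Then L{t^2·9} = 9·2/s^3 = 18/s^3

Final answer: 18/s^3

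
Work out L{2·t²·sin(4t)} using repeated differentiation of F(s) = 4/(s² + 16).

F(s) = 4/(s² + 16). F'(s) = -8s/(s² + 16)². F''(s) = -8(16 - 3s²)/(s² + 16)³ = (24s² - 128)/(s² + 16)³. So L{t²·sin(4t)} = (-1)² F''(s) = (24s² - 128)/(s² + 16)³. Then L{2·t²·sin(4t)} = 2·(24s² - 128)/(s² + 16)³ = (48s² - 256)/(s² + 16)³

Final answer: (48s² - 256)/(s² + 16)³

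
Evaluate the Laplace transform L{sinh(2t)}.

L{sinh(ωt)} = ω/(s² - ω²), so L{sinh(2t)} = 2/(s² - 4)

Final answer: 2/(s² - 4)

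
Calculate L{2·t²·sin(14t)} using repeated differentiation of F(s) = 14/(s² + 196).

F(s) = 14/(s² + 196). F'(s) = -28s/(s² + 196)². F''(s) = -28(196 - 3s²)/(s² + 196)³ = (84s² - 5488)/(s² + 196)³. So L{t²·sin(14t)} = (-1)² F''(s) = (84s² - 5488)/(s² + 196)³. Then L{2·t²·sin(14t)} = 2·(84s² - 5488)/(s² + 196)³ = (168s² - 10976)/(s² + 196)³

Final answer: (168s² - 10976)/(s² + 196)³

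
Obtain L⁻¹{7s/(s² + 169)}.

This is the form c·s/(s² + a²) with a = 13, c = 7. L⁻¹ = 7·cos(13t)

Final answer: 7·cos(13t)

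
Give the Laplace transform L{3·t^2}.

L{t^n} = n!/s^(n+1), so L{t^2} = 2/s^3. Then L{3·t^2} = 3·2/s^3 = 6/s^3

Final answer: 6/s^3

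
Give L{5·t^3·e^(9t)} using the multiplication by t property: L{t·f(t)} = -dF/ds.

Using L{t^n·e^(at)} = n!/(s-a)^(n+1), L{t^3·e^(9t)} = 6/(s-9)^4, so L{5·t^3·e^(9t)} = 5·6/(s-9)^4 = 30/(s-9)^4

Final answer: 30/(s-9)^4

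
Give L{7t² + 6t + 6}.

L{7t² + 6t + 6} = 7·2/s³ + 6/s² + 6/s = 14/s³ + 6/s² + 6/s

Final answer: 14/s³ + 6/s² + 6/s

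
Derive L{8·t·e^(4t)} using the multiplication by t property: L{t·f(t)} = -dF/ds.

Using L{t^n·e^(at)} = n!/(s-a)^(n+1), L{t·e^(4t)} = 1/(s-4)^2, so L{8·t·e^(4t)} = 8·1/(s-4)^2 = 8/(s-4)^2

Final answer: 8/(s-4)^2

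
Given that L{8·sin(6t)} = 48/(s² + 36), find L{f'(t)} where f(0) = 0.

L{f'(t)} = s·F(s) - f(0) = s·48/(s² + 36) - 0 = 48s/(s² + 36)

Final answer: 48s/(s² + 36)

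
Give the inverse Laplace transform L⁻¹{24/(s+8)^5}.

L⁻¹{n!/(s-a)^(n+1)} = t^n·e^(at), so L⁻¹{24/(s+8)^5} = t^4·e^(-8t)

Final answer: t^4·e^(-8t)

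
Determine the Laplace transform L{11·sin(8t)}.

L{sin(ωt)} = ω/(s² + ω²), so L{sin(8t)} = 8/(s² + 64). Then L{11·sin(8t)} = 11·8/(s² + 64) = 88/(s² + 64)

Final answer: 88/(s² + 64)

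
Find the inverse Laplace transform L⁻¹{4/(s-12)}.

L⁻¹{1/(s-a)} = e^(at), so L⁻¹{1/(s-12)} = e^(12t), and L⁻¹{4/(s-12)} = 4·e^(12t)

Final answer: 4·e^(12t)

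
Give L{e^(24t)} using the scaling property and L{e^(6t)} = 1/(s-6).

Using L{f(at)} = (1/a)F(s/a) with a=4 and f(t) = e^(6t): L{e^(24t)} = (1/4) · 1/((s/4)-6) = (1/4) · 4/(s-24) = 1/(s-24)

Final answer: 1/(s-24)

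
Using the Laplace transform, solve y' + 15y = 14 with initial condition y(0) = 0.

sY + 15Y = 14/s. Y = 14/(s(s+15)). Partial fractions: Y = 14/15/s - 14/15/(s+15)

Final answer: y(t) = 14/15(1 - e^(-15t))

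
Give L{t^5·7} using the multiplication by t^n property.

L{7} = 7/s. d^1/ds^1[1/s] = -1/s². d^2/ds^2[1/s] = 2/s^3. d^3/ds^3[1/s] = -6/s^4. d^4/ds^4[1/s] = 24/s^5. d^5/ds^5[1/s] = -120/s^6. So L{t^5} = (-1)^{5}·-120/s^6 = 120/s^6. Then L{t^5·7} = 7·120/s^6 = 840/s^6

Final answer: 840/s^6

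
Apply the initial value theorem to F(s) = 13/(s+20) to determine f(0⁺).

f(0⁺) = lim_{s→∞} s·13/(s+20) = lim_{s→∞} 13s/(s+20) = 13

Final answer: 13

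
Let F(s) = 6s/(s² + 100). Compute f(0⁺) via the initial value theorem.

f(0⁺) = lim_{s→∞} s·6s/(s² + 100) = lim_{s→∞} 6s²/(s² + 100) = 6

Final answer: 6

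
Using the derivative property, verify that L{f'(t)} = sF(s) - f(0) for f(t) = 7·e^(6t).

f'(t) = 42e^(6t). Direct: L{f'(t)} = 42/(s-6). Property: s·7/(s-6) - 7 = (7s - 7(s-6))/(s-6) = 42/(s-6). ✓

Final answer: 42/(s-6)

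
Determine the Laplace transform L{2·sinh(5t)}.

L{sinh(ωt)} = ω/(s² - ω²), so L{sinh(5t)} = 5/(s² - 25). Then L{2·sinh(5t)} = 2·5/(s² - 25) = 10/(s² - 25)

Final answer: 10/(s² - 25)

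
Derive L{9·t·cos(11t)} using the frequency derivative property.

L{cos(11t)} = s/(s² + 121). Derivative: d/ds[s/(s² + 121)] = [(s² + 121) - s·2s]/(s² + 121)² = (121 - s²)/(s² + 121)². So L{t·cos(11t)} = -F'(s) = (s² - 121)/(s² + 121)². Then L{9·t·cos(11t)} = 9·(s² - 121)/(s² + 121)²

Final answer: 9·(s² - 121)/(s² + 121)²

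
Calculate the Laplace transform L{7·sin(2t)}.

L{sin(ωt)} = ω/(s² + ω²), so L{sin(2t)} = 2/(s² + 4). Then L{7·sin(2t)} = 7·2/(s² + 4) = 14/(s² + 4)

Final answer: 14/(s² + 4)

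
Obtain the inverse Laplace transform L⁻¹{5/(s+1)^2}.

L⁻¹{n!/(s-a)^(n+1)} = t^n·e^(at) with n=1, a=-1. So L⁻¹{1/(s+1)^2} = t·e^(-t), and L⁻¹{5/(s+1)^2} = (5/1)·t·e^(-t) = 5·t·e^(-t)

Final answer: 5·t·e^(-t)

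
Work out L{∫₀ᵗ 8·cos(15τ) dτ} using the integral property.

L{∫₀ᵗ f(τ)dτ} = F(s)/s with F(s) = 8s/(s² + 225), so the result is (8s/(s² + 225))/s = 8/(s² + 225)

Final answer: 8/(s² + 225)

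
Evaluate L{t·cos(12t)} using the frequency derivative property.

L{cos(12t)} = s/(s² + 144). Derivative: d/ds[s/(s² + 144)] = [(s² + 144) - s·2s]/(s² + 144)² = (144 - s²)/(s² + 144)². So L{t·cos(12t)} = -F'(s) = (s² - 144)/(s² + 144)²

Final answer: (s² - 144)/(s² + 144)²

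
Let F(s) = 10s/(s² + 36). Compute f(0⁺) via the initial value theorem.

f(0⁺) = lim_{s→∞} s·10s/(s² + 36) = lim_{s→∞} 10s²/(s² + 36) = 10

Final answer: 10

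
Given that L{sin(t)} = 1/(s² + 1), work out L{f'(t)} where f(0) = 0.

L{f'(t)} = s·F(s) - f(0) = s·1/(s² + 1) - 0 = s/(s² + 1)

Final answer: s/(s² + 1)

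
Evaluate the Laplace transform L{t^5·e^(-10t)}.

L{t^n·e^(at)} = n!/(s-a)^(n+1), so L{t^5·e^(-10t)} = 120/(s+10)^6

Final answer: 120/(s+10)^6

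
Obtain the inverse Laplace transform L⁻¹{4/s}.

L⁻¹{c/s} = c, so L⁻¹{4/s} = 4

Final answer: 4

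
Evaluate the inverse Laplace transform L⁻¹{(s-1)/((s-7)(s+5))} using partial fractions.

Using partial fractions, f(t) = (6e^(7t) + 6e^(-5t))/12

Final answer: (6e^(7t) + 6e^(-5t))/12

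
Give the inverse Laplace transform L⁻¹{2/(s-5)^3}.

L⁻¹{n!/(s-a)^(n+1)} = t^n·e^(at), so L⁻¹{2/(s-5)^3} = t^2·e^(5t)

Final answer: t^2·e^(5t)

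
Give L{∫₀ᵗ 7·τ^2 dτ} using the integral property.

L{∫₀ᵗ f(τ)dτ} = F(s)/s with f(t) = 7t^2. F(s) = 14/s^3, so L{∫₀ᵗ 7·τ^2 dτ} = (14/s^3)/s = 14/s^4. (Check: ∫₀ᵗ 7·τ^2 dτ = 7t^3/3.)

Final answer: 14/s^4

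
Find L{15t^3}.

L{t^n} = n!/s^(n+1). So L{15t^3} = 15·3!/s^4 = 90/s^4

Final answer: 90/s^4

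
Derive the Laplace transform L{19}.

L{19} = 19 · L{1} = 19/s

Final answer: 19/s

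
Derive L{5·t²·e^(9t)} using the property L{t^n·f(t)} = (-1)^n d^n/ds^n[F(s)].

L{e^(9t)} = 1/(s-9). d/ds[1/(s-9)] = -1/(s-9)². d²/ds²[1/(s-9)] = 2/(s-9)³. So L{t²·e^(9t)} = (-1)² · 2/(s-9)³ = 2/(s-9)³. Then L{5·t²·e^(9t)} = 5·2/(s-9)³ = 10/(s-9)³

Final answer: 10/(s-9)³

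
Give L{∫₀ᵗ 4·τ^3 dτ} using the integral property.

L{∫₀ᵗ f(τ)dτ} = F(s)/s with f(t) = 4t^3. F(s) = 24/s^4, so L{∫₀ᵗ 4·τ^3 dτ} = (24/s^4)/s = 24/s^5. (Check: ∫₀ᵗ 4·τ^3 dτ = 4t^4/4.)

Final answer: 24/s^5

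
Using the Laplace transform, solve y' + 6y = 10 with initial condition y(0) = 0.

sY + 6Y = 10/s. Y = 10/(s(s+6)). Partial fractions: Y = 5/3/s - 5/3/(s+6)

Final answer: y(t) = 5/3(1 - e^(-6t))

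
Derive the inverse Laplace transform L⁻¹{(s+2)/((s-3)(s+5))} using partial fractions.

Using partial fractions, f(t) = (5e^(3t) + 3e^(-5t))/8

Final answer: (5e^(3t) + 3e^(-5t))/8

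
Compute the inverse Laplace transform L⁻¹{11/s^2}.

L⁻¹{n!/s^(n+1)} = t^n with n=1. So L⁻¹{1/s^2} = t, and L⁻¹{11/s^2} = (11/1)·t = 11·t

Final answer: 11·t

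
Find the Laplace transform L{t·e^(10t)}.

L{t^n·e^(at)} = n!/(s-a)^(n+1), so L{t·e^(10t)} = 1/(s-10)^2

Final answer: 1/(s-10)^2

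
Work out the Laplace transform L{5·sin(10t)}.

L{sin(ωt)} = ω/(s² + ω²), so L{sin(10t)} = 10/(s² + 100). Then L{5·sin(10t)} = 5·10/(s² + 100) = 50/(s² + 100)

Final answer: 50/(s² + 100)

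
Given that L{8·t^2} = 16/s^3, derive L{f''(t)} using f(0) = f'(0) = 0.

L{f''(t)} = s²F(s) - sf(0) - f'(0) = s²·16/s^3 - 0 - 0 = 16/s

Final answer: 16/s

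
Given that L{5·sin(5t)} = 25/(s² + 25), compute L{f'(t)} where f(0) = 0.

L{f'(t)} = s·F(s) - f(0) = s·25/(s² + 25) - 0 = 25s/(s² + 25)

Final answer: 25s/(s² + 25)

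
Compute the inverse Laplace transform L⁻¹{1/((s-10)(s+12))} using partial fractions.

Decompose: A/(s-10) + B/(s+12). A = 1/22, B = -1/22. f(t) = (e^(10t) - e^(-12t))/22

Final answer: (e^(10t) - e^(-12t))/22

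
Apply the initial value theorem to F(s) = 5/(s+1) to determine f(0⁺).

f(0⁺) = lim_{s→∞} s·5/(s+1) = lim_{s→∞} 5s/(s+1) = 5

Final answer: 5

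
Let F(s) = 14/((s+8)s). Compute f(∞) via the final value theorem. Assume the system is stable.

f(∞) = lim_{s→0} sF(s) = lim_{s→0} 14/(s+8) = 7/4

Final answer: 7/4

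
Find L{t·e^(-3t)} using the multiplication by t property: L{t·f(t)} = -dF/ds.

Using L{t^n·e^(at)} = n!/(s-a)^(n+1), L{t·e^(-3t)} = 1/(s+3)^2

Final answer: 1/(s+3)^2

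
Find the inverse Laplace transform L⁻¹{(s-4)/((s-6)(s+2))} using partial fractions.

Using partial fractions, f(t) = (2e^(6t) + 6e^(-2t))/8

Final answer: (2e^(6t) + 6e^(-2t))/8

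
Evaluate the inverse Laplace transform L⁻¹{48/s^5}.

L⁻¹{n!/s^(n+1)} = t^n with n=4. So L⁻¹{24/s^5} = t^4, and L⁻¹{48/s^5} = (48/24)·t^4 = 2·t^4

Final answer: 2·t^4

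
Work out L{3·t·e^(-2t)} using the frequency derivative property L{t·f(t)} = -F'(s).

L{e^(-2t)} = 1/(s+2). By frequency derivative: L{t·e^(-2t)} = -d/ds[1/(s+2)] = -(-1)/(s+2)² = 1/(s+2)². Then L{3·t·e^(-2t)} = 3·1/(s+2)² = 3/(s+2)²

Final answer: 3/(s+2)²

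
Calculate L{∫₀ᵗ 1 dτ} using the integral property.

L{∫₀ᵗ f(τ)dτ} = F(s)/s with f(t) = 1. F(s) = 1/s, so L{∫₀ᵗ 1 dτ} = (1/s)/s = 1/s². (Check: ∫₀ᵗ 1 dτ = t.)

Final answer: 1/s²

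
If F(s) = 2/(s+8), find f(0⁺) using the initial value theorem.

f(0⁺) = lim_{s→∞} s·2/(s+8) = lim_{s→∞} 2s/(s+8) = 2

Final answer: 2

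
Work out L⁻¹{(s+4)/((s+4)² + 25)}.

Using frequency shift: L⁻¹{(s-a)/((s-a)² + b²)} = e^(at)cos(bt). Here a=-4, b=5

Final answer: e^(-4t)·cos(5t)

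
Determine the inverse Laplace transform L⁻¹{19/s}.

L⁻¹{c/s} = c, so L⁻¹{19/s} = 19

Final answer: 19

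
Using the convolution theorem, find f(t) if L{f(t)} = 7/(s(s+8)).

7/(s(s+8)) = (7/s)·(1/(s+8)) = L{7}·L{e^(-8t)}. By convolution, f(t) = 7*e^(-8t) = ∫₀ᵗ 7·e^(-8τ) dτ = 7·(1 - e^(-8t))/8

Final answer: 7·(1 - e^(-8t))/8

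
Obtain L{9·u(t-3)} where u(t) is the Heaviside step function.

L{u(t-a)} = e^(-as)/s. Here a=3, so L{u(t-3)} = e^(-3s)/s, and L{9·u(t-3)} = 9·e^(-3s)/s

Final answer: 9·e^(-3s)/s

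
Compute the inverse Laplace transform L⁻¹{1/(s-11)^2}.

L⁻¹{n!/(s-a)^(n+1)} = t^n·e^(at) with n=1, a=11. So L⁻¹{1/(s-11)^2} = t·e^(11t)

Final answer: t·e^(11t)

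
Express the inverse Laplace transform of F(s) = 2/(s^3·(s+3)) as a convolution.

2/(s^3·(s+3)) = (2/s^3)·(1/(s+3)) = L{t^2}·L{e^(-3t)}. So f(t) = t^2*e^(-3t) = ∫₀ᵗ τ^2·e^(-3(t-τ)) dτ

Final answer: ∫₀ᵗ τ^2·e^(-3(t-τ)) dτ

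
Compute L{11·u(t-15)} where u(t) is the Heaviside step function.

L{u(t-a)} = e^(-as)/s. Here a=15, so L{u(t-15)} = e^(-15s)/s, and L{11·u(t-15)} = 11·e^(-15s)/s

Final answer: 11·e^(-15s)/s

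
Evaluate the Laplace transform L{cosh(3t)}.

L{cosh(ωt)} = s/(s² - ω²), so L{cosh(3t)} = s/(s² - 9)

Final answer: s/(s² - 9)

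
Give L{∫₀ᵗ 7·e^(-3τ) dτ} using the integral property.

L{∫₀ᵗ f(τ)dτ} = F(s)/s with F(s) = 7/(s+3), so L{∫₀ᵗ 7·e^(-3τ) dτ} = 7/(s(s+3))

Final answer: 7/(s(s+3))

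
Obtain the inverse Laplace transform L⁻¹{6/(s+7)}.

L⁻¹{1/(s-a)} = e^(at), so L⁻¹{1/(s+7)} = e^(-7t), and L⁻¹{6/(s+7)} = 6·e^(-7t)

Final answer: 6·e^(-7t)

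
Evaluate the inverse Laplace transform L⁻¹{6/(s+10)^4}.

L⁻¹{n!/(s-a)^(n+1)} = t^n·e^(at), so L⁻¹{6/(s+10)^4} = t^3·e^(-10t)

Final answer: t^3·e^(-10t)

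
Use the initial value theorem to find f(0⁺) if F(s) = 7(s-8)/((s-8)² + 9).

f(0⁺) = lim_{s→∞} sF(s) = lim_{s→∞} 7s(s-8)/((s-8)² + 9) = 7

Final answer: 7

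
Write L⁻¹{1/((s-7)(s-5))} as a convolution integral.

1/((s-7)(s-5)) = (1/(s-7))·(1/(s-5)) = L{e^(7t)}·L{e^(5t)}. So f(t) = e^(7t)*e^(5t) = ∫₀ᵗ e^(7τ)·e^(5(t-τ)) dτ

Final answer: ∫₀ᵗ e^(7τ)·e^(5(t-τ)) dτ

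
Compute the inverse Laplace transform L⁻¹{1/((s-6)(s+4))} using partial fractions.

Decompose: A/(s-6) + B/(s+4). A = 1/10, B = -1/10. f(t) = (e^(6t) - e^(-4t))/10

Final answer: (e^(6t) - e^(-4t))/10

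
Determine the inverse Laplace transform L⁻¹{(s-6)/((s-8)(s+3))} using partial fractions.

Using partial fractions, f(t) = (2e^(8t) + 9e^(-3t))/11

Final answer: (2e^(8t) + 9e^(-3t))/11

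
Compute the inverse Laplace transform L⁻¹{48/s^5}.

L⁻¹{n!/s^(n+1)} = t^n with n=4. So L⁻¹{24/s^5} = t^4, and L⁻¹{48/s^5} = (48/24)·t^4 = 2·t^4

Final answer: 2·t^4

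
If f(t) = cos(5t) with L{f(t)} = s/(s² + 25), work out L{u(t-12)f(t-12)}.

Time shift theorem: L{u(t-a)f(t-a)} = e^(-as)F(s). Here a=12, F(s) = s/(s² + 25), so L{u(t-12)f(t-12)} = e^(-12s)·s/(s² + 25)

Final answer: e^(-12s)·s/(s² + 25)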